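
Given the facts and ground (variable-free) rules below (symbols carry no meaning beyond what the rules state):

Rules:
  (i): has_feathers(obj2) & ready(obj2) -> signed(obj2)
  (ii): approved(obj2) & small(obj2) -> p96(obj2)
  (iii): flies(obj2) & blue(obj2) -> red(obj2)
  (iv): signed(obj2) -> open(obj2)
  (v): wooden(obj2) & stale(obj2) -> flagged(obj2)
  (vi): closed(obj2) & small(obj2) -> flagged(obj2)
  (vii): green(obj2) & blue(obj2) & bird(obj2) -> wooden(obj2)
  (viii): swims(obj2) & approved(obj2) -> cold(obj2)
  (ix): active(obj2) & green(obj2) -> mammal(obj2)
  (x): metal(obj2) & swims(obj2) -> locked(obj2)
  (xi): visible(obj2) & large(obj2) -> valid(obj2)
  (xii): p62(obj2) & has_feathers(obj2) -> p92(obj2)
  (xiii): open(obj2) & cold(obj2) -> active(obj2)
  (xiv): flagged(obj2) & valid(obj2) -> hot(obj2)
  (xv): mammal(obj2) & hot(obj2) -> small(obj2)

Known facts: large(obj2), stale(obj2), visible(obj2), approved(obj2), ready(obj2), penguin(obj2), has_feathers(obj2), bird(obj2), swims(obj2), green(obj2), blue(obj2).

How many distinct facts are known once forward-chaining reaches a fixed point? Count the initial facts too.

22

Round 1: (i) [has_feathers(obj2) & ready(obj2) -> signed(obj2)]; (vii) [green(obj2) & blue(obj2) & bird(obj2) -> wooden(obj2)]; (viii) [swims(obj2) & approved(obj2) -> cold(obj2)]; (xi) [visible(obj2) & large(obj2) -> valid(obj2)]. Adds signed(obj2), wooden(obj2), cold(obj2), valid(obj2).
Round 2: (iv) [signed(obj2) -> open(obj2)]; (v) [wooden(obj2) & stale(obj2) -> flagged(obj2)]. Adds open(obj2), flagged(obj2).
Round 3: (xiii) [open(obj2) & cold(obj2) -> active(obj2)]; (xiv) [flagged(obj2) & valid(obj2) -> hot(obj2)]. Adds active(obj2), hot(obj2).
Round 4: (ix) [active(obj2) & green(obj2) -> mammal(obj2)]. Adds mammal(obj2).
Round 5: (xv) [mammal(obj2) & hot(obj2) -> small(obj2)]. Adds small(obj2).
Round 6: (ii) [approved(obj2) & small(obj2) -> p96(obj2)]. Adds p96(obj2).
Closure: {active(obj2), approved(obj2), bird(obj2), blue(obj2), cold(obj2), flagged(obj2), green(obj2), has_feathers(obj2), hot(obj2), large(obj2), mammal(obj2), open(obj2), p96(obj2), penguin(obj2), ready(obj2), signed(obj2), small(obj2), stale(obj2), swims(obj2), valid(obj2), visible(obj2), wooden(obj2)} — 22 facts.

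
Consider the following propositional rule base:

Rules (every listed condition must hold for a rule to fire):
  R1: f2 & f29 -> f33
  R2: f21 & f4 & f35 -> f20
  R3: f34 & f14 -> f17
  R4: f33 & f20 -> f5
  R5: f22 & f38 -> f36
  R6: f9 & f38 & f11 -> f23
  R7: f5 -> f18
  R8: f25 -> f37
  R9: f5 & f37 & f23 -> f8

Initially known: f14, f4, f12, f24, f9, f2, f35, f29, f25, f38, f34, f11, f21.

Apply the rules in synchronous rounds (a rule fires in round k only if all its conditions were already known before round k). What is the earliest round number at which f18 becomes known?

Round 1 — R1, R2, R3, R6, R8, derive f33, f20, f17, f23, f37.
Round 2 — R4, derive f5.
Round 3 — R7, R9, derive f18, f8.
f18 first appears in round 3.

3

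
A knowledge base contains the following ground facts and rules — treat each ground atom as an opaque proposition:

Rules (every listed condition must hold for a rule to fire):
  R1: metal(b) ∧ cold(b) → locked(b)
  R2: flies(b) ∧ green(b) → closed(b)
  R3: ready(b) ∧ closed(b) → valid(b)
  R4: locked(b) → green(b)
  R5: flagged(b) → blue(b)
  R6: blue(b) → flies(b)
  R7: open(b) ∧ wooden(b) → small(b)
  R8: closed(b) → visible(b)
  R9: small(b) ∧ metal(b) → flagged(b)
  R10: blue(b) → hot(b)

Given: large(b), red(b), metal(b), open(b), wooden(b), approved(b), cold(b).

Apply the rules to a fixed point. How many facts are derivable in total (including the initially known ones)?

16

Round 1 fires R1, R7, giving locked(b), small(b).
Round 2 fires R4, R9, giving green(b), flagged(b).
Round 3 fires R5, giving blue(b).
Round 4 fires R6, R10, giving flies(b), hot(b).
Round 5 fires R2, giving closed(b).
Round 6 fires R8, giving visible(b).
Closure: {approved(b), blue(b), closed(b), cold(b), flagged(b), flies(b), green(b), hot(b), large(b), locked(b), metal(b), open(b), red(b), small(b), visible(b), wooden(b)} — 16 facts.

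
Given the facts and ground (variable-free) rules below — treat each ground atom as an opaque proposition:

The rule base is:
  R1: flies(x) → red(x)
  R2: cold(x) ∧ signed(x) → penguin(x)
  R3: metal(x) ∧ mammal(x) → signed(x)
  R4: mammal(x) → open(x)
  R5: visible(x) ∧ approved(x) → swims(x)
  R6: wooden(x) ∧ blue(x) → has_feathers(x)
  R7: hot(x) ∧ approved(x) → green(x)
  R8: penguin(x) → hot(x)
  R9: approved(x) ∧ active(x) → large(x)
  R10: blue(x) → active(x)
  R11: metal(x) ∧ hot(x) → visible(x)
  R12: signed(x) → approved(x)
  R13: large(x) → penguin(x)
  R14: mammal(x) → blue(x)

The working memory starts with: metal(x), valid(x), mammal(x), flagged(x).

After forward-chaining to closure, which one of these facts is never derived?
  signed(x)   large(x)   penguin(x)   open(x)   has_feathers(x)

Round 1: R3 [metal(x) ∧ mammal(x) → signed(x)]; R4 [mammal(x) → open(x)]; R14 [mammal(x) → blue(x)]. Adds signed(x), open(x), blue(x).
Round 2: R10 [blue(x) → active(x)]; R12 [signed(x) → approved(x)]. Adds active(x), approved(x).
Round 3: R9 [approved(x) ∧ active(x) → large(x)]. Adds large(x).
Round 4: R13 [large(x) → penguin(x)]. Adds penguin(x).
Round 5: R8 [penguin(x) → hot(x)]. Adds hot(x).
Round 6: R7 [hot(x) ∧ approved(x) → green(x)]; R11 [metal(x) ∧ hot(x) → visible(x)]. Adds green(x), visible(x).
Round 7: R5 [visible(x) ∧ approved(x) → swims(x)]. Adds swims(x).
Derived: open(x) (round 1), signed(x) (round 1), penguin(x) (round 4), large(x) (round 3). has_feathers(x) never appears in any round.

has_feathers(x)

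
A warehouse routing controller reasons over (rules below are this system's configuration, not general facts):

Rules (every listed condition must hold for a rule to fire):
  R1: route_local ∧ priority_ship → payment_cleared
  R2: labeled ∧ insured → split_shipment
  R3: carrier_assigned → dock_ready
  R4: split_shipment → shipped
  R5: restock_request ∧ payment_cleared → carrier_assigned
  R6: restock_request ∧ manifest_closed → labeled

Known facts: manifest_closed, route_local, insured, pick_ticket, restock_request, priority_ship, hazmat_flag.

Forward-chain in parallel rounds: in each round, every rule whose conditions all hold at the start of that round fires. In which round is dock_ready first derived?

3

Round 1: R1 [route_local ∧ priority_ship → payment_cleared]; R6 [restock_request ∧ manifest_closed → labeled]. New: payment_cleared, labeled.
Round 2: R2 [labeled ∧ insured → split_shipment]; R5 [restock_request ∧ payment_cleared → carrier_assigned]. New: split_shipment, carrier_assigned.
Round 3: R3 [carrier_assigned → dock_ready]; R4 [split_shipment → shipped]. New: dock_ready, shipped.
dock_ready first appears in round 3.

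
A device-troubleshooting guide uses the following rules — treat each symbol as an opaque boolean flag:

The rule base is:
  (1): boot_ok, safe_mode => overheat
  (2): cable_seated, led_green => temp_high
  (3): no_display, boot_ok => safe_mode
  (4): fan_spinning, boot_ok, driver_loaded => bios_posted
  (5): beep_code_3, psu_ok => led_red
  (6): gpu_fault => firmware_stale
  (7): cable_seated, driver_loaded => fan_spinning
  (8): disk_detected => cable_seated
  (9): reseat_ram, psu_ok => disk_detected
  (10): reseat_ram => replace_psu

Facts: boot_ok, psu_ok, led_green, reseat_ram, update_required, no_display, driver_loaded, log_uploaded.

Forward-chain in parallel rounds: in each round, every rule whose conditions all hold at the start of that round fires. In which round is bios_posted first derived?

4

Round 1: (3) [no_display, boot_ok => safe_mode]; (9) [reseat_ram, psu_ok => disk_detected]; (10) [reseat_ram => replace_psu]. Adds safe_mode, disk_detected, replace_psu.
Round 2: (1) [boot_ok, safe_mode => overheat]; (8) [disk_detected => cable_seated]. Adds overheat, cable_seated.
Round 3: (2) [cable_seated, led_green => temp_high]; (7) [cable_seated, driver_loaded => fan_spinning]. Adds temp_high, fan_spinning.
Round 4: (4) [fan_spinning, boot_ok, driver_loaded => bios_posted]. Adds bios_posted.
bios_posted first appears in round 4.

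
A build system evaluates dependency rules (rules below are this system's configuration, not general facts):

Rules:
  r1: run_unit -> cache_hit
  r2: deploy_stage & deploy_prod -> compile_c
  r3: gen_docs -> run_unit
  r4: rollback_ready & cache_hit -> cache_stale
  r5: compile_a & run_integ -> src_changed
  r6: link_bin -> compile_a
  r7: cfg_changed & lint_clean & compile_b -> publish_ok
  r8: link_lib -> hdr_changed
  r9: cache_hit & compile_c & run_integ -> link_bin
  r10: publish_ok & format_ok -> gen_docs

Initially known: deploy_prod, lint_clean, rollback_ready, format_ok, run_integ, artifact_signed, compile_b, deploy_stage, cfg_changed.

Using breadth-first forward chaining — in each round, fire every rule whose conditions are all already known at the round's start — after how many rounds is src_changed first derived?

Round 1 fires r2, r7, giving compile_c, publish_ok.
Round 2 fires r10, giving gen_docs.
Round 3 fires r3, giving run_unit.
Round 4 fires r1, giving cache_hit.
Round 5 fires r4, r9, giving cache_stale, link_bin.
Round 6 fires r6, giving compile_a.
Round 7 fires r5, giving src_changed.
src_changed first appears in round 7.

7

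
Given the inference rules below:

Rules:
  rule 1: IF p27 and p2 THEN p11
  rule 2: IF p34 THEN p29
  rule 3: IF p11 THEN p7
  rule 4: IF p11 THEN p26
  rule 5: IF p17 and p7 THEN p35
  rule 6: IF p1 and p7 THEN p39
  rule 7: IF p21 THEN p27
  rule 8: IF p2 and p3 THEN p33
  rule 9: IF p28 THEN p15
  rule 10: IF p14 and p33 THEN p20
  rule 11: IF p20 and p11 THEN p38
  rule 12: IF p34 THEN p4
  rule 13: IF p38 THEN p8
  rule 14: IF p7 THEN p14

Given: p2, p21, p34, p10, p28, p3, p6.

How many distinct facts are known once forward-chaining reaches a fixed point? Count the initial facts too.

19

Round 1 — rule 2, rule 7, rule 8, rule 9, rule 12, derive p29, p27, p33, p15, p4.
Round 2 — rule 1, derive p11.
Round 3 — rule 3, rule 4, derive p7, p26.
Round 4 — rule 14, derive p14.
Round 5 — rule 10, derive p20.
Round 6 — rule 11, derive p38.
Round 7 — rule 13, derive p8.
Closure: {p10, p11, p14, p15, p2, p20, p21, p26, p27, p28, p29, p3, p33, p34, p38, p4, p6, p7, p8} — 19 facts.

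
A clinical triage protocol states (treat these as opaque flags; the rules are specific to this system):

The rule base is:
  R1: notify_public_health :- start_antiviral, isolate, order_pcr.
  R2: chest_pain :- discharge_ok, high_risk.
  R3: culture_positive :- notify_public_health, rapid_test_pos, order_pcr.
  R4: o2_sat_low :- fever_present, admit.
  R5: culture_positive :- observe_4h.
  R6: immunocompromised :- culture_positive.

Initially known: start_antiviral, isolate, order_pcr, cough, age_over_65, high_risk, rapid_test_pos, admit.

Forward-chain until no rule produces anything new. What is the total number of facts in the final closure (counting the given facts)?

11

Round 1: R1 [notify_public_health :- start_antiviral, isolate, order_pcr.]. Adds notify_public_health.
Round 2: R3 [culture_positive :- notify_public_health, rapid_test_pos, order_pcr.]. Adds culture_positive.
Round 3: R6 [immunocompromised :- culture_positive.]. Adds immunocompromised.
Closure: {admit, age_over_65, cough, culture_positive, high_risk, immunocompromised, isolate, notify_public_health, order_pcr, rapid_test_pos, start_antiviral} — 11 facts.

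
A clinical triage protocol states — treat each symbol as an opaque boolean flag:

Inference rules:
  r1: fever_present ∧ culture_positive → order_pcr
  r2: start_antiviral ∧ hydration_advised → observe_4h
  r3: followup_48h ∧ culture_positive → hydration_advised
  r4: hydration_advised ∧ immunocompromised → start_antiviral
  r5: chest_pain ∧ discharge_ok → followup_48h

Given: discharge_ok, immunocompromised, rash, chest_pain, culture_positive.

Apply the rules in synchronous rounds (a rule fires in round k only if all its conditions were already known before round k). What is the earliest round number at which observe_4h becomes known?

[1] r5 [chest_pain ∧ discharge_ok → followup_48h]. ⇒ new: followup_48h.
[2] r3 [followup_48h ∧ culture_positive → hydration_advised]. ⇒ new: hydration_advised.
[3] r4 [hydration_advised ∧ immunocompromised → start_antiviral]. ⇒ new: start_antiviral.
[4] r2 [start_antiviral ∧ hydration_advised → observe_4h]. ⇒ new: observe_4h.
observe_4h first appears in round 4.

4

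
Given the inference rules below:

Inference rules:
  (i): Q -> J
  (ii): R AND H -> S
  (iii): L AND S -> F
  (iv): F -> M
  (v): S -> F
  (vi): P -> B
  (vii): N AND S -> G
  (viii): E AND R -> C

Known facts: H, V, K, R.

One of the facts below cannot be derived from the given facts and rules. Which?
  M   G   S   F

Round 1: (ii) [R AND H -> S]. Adds S.
Round 2: (v) [S -> F]. Adds F.
Round 3: (iv) [F -> M]. Adds M.
Derived: S (round 1), M (round 3), F (round 2). G never appears in any round.

G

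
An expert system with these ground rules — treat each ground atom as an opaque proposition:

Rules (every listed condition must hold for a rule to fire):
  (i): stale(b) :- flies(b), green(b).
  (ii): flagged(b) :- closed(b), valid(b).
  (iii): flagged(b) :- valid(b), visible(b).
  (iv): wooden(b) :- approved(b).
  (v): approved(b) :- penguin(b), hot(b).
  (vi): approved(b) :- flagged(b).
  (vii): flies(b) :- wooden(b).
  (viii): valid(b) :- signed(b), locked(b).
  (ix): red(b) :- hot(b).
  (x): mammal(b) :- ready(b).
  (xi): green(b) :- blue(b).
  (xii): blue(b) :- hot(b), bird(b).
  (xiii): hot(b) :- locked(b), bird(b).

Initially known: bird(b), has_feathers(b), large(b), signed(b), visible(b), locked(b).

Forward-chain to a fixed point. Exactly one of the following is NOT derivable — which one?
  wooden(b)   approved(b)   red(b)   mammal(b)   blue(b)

Round 1 — (viii), (xiii), derive valid(b), hot(b).
Round 2 — (iii), (ix), (xii), derive flagged(b), red(b), blue(b).
Round 3 — (vi), (xi), derive approved(b), green(b).
Round 4 — (iv), derive wooden(b).
Round 5 — (vii), derive flies(b).
Round 6 — (i), derive stale(b).
Derived: approved(b) (round 3), blue(b) (round 2), wooden(b) (round 4), red(b) (round 2). mammal(b) never appears in any round.

mammal(b)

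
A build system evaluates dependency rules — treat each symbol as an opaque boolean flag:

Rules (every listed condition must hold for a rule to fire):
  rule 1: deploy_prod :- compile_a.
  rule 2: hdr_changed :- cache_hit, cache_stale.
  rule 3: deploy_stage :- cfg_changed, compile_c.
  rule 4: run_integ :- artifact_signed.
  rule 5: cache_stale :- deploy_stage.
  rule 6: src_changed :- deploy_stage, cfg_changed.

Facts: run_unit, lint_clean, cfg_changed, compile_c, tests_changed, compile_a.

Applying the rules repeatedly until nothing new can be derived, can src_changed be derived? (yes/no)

Round 1 fires rule 1, rule 3, giving deploy_prod, deploy_stage.
Round 2 fires rule 5, rule 6, giving cache_stale, src_changed.
src_changed appears in round 2, so it is derivable.

yes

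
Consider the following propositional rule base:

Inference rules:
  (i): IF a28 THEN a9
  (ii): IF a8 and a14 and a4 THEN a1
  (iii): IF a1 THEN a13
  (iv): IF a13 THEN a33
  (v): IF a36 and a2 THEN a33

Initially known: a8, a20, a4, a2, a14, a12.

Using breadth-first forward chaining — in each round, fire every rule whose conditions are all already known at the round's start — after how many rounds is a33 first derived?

3

[1] (ii) [IF a8 and a14 and a4 THEN a1]. ⇒ new: a1.
[2] (iii) [IF a1 THEN a13]. ⇒ new: a13.
[3] (iv) [IF a13 THEN a33]. ⇒ new: a33.
a33 first appears in round 3.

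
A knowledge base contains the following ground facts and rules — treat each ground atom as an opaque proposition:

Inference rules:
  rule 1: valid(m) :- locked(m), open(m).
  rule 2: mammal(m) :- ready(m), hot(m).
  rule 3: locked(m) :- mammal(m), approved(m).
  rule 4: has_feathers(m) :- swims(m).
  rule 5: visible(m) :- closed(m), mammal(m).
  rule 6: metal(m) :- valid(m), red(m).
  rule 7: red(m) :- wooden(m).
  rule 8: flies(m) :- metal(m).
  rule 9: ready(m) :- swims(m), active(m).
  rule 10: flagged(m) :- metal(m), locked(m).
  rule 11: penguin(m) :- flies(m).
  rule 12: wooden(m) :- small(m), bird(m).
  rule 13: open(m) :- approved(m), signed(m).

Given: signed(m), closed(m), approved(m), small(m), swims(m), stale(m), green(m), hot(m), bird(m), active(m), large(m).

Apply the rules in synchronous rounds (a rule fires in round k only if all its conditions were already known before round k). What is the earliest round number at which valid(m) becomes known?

[1] rule 4 [has_feathers(m) :- swims(m).]; rule 9 [ready(m) :- swims(m), active(m).]; rule 12 [wooden(m) :- small(m), bird(m).]; rule 13 [open(m) :- approved(m), signed(m).]. ⇒ new: has_feathers(m), ready(m), wooden(m), open(m).
[2] rule 2 [mammal(m) :- ready(m), hot(m).]; rule 7 [red(m) :- wooden(m).]. ⇒ new: mammal(m), red(m).
[3] rule 3 [locked(m) :- mammal(m), approved(m).]; rule 5 [visible(m) :- closed(m), mammal(m).]. ⇒ new: locked(m), visible(m).
[4] rule 1 [valid(m) :- locked(m), open(m).]. ⇒ new: valid(m).
valid(m) first appears in round 4.

4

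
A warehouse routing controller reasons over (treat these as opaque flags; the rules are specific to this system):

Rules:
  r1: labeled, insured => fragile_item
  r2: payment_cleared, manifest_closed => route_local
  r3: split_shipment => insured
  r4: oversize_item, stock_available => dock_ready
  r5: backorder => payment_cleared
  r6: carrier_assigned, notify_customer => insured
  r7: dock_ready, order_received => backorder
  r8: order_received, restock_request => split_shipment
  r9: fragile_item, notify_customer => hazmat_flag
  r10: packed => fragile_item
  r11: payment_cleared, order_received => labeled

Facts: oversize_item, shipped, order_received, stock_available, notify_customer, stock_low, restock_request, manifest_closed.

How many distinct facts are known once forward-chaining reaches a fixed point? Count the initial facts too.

17

Round 1 — r4, r8, derive dock_ready, split_shipment.
Round 2 — r3, r7, derive insured, backorder.
Round 3 — r5, derive payment_cleared.
Round 4 — r2, r11, derive route_local, labeled.
Round 5 — r1, derive fragile_item.
Round 6 — r9, derive hazmat_flag.
Closure: {backorder, dock_ready, fragile_item, hazmat_flag, insured, labeled, manifest_closed, notify_customer, order_received, oversize_item, payment_cleared, restock_request, route_local, shipped, split_shipment, stock_available, stock_low} — 17 facts.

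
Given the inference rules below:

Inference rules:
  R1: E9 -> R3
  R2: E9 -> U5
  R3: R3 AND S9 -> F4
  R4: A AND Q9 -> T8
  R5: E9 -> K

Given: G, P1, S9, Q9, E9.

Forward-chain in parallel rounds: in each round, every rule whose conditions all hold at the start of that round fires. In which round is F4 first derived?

Round 1 — R1, R2, R5, derive R3, U5, K.
Round 2 — R3, derive F4.
F4 first appears in round 2.

2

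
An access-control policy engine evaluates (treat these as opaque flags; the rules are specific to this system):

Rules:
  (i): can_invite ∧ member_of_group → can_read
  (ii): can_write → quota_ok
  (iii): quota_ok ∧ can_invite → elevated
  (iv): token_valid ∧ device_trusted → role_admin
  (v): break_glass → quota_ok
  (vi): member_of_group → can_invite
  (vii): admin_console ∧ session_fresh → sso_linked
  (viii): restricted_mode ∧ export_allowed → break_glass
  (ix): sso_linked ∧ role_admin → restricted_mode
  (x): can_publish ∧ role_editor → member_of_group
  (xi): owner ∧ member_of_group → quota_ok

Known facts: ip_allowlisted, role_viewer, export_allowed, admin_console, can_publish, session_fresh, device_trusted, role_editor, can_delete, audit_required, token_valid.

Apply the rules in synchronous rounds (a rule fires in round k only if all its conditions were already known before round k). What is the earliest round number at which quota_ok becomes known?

4

Round 1: (iv) [token_valid ∧ device_trusted → role_admin]; (vii) [admin_console ∧ session_fresh → sso_linked]; (x) [can_publish ∧ role_editor → member_of_group]. New: role_admin, sso_linked, member_of_group.
Round 2: (vi) [member_of_group → can_invite]; (ix) [sso_linked ∧ role_admin → restricted_mode]. New: can_invite, restricted_mode.
Round 3: (i) [can_invite ∧ member_of_group → can_read]; (viii) [restricted_mode ∧ export_allowed → break_glass]. New: can_read, break_glass.
Round 4: (v) [break_glass → quota_ok]. New: quota_ok.
quota_ok first appears in round 4.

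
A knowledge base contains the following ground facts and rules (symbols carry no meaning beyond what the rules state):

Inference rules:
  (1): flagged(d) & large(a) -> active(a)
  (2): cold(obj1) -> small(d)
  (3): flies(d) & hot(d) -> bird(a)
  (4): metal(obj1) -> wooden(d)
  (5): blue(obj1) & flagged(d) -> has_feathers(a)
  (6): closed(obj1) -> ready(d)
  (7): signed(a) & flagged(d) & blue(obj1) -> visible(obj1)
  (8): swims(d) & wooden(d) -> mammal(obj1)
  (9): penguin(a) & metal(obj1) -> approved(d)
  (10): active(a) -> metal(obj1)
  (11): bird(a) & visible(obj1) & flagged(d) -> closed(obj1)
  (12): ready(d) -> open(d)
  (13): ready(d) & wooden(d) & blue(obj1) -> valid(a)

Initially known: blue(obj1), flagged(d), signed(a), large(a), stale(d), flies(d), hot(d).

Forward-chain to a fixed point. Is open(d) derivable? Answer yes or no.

yes

Round 1: (1) [flagged(d) & large(a) -> active(a)]; (3) [flies(d) & hot(d) -> bird(a)]; (5) [blue(obj1) & flagged(d) -> has_feathers(a)]; (7) [signed(a) & flagged(d) & blue(obj1) -> visible(obj1)]. New: active(a), bird(a), has_feathers(a), visible(obj1).
Round 2: (10) [active(a) -> metal(obj1)]; (11) [bird(a) & visible(obj1) & flagged(d) -> closed(obj1)]. New: metal(obj1), closed(obj1).
Round 3: (4) [metal(obj1) -> wooden(d)]; (6) [closed(obj1) -> ready(d)]. New: wooden(d), ready(d).
Round 4: (12) [ready(d) -> open(d)]; (13) [ready(d) & wooden(d) & blue(obj1) -> valid(a)]. New: open(d), valid(a).
open(d) appears in round 4, so it is derivable.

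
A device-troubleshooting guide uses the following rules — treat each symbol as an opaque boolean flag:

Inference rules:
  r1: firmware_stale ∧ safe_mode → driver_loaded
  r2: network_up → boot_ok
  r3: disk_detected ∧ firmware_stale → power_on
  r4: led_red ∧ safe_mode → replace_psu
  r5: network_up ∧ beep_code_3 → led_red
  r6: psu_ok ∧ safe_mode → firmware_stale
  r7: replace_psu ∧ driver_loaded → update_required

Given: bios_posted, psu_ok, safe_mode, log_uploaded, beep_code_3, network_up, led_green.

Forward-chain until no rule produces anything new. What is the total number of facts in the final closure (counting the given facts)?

Round 1: r2 [network_up → boot_ok]; r5 [network_up ∧ beep_code_3 → led_red]; r6 [psu_ok ∧ safe_mode → firmware_stale]. New: boot_ok, led_red, firmware_stale.
Round 2: r1 [firmware_stale ∧ safe_mode → driver_loaded]; r4 [led_red ∧ safe_mode → replace_psu]. New: driver_loaded, replace_psu.
Round 3: r7 [replace_psu ∧ driver_loaded → update_required]. New: update_required.
Closure: {beep_code_3, bios_posted, boot_ok, driver_loaded, firmware_stale, led_green, led_red, log_uploaded, network_up, psu_ok, replace_psu, safe_mode, update_required} — 13 facts.

13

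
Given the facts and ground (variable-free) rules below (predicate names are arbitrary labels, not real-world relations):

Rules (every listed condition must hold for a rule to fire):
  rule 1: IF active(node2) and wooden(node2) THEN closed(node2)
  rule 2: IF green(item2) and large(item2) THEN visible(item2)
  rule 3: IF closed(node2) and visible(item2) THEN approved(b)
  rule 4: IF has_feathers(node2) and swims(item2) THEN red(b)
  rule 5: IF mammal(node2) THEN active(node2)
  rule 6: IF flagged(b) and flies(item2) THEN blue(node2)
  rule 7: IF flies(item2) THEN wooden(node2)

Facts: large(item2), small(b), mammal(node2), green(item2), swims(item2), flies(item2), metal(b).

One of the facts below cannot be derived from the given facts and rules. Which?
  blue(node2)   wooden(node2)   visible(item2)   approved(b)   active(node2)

[1] rule 2 [IF green(item2) and large(item2) THEN visible(item2)]; rule 5 [IF mammal(node2) THEN active(node2)]; rule 7 [IF flies(item2) THEN wooden(node2)]. ⇒ new: visible(item2), active(node2), wooden(node2).
[2] rule 1 [IF active(node2) and wooden(node2) THEN closed(node2)]. ⇒ new: closed(node2).
[3] rule 3 [IF closed(node2) and visible(item2) THEN approved(b)]. ⇒ new: approved(b).
Derived: approved(b) (round 3), visible(item2) (round 1), active(node2) (round 1), wooden(node2) (round 1). blue(node2) never appears in any round.

blue(node2)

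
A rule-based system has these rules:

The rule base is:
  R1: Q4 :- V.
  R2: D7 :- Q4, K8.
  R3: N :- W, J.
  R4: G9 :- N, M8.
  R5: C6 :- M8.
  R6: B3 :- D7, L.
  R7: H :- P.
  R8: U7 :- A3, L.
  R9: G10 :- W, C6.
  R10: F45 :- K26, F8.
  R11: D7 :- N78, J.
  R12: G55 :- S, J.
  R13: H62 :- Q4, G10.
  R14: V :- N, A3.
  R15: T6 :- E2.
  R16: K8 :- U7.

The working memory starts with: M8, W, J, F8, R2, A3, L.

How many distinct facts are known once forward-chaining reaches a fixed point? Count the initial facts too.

18

Round 1: R3 [N :- W, J.]; R5 [C6 :- M8.]; R8 [U7 :- A3, L.]. Adds N, C6, U7.
Round 2: R4 [G9 :- N, M8.]; R9 [G10 :- W, C6.]; R14 [V :- N, A3.]; R16 [K8 :- U7.]. Adds G9, G10, V, K8.
Round 3: R1 [Q4 :- V.]. Adds Q4.
Round 4: R2 [D7 :- Q4, K8.]; R13 [H62 :- Q4, G10.]. Adds D7, H62.
Round 5: R6 [B3 :- D7, L.]. Adds B3.
Closure: {A3, B3, C6, D7, F8, G10, G9, H62, J, K8, L, M8, N, Q4, R2, U7, V, W} — 18 facts.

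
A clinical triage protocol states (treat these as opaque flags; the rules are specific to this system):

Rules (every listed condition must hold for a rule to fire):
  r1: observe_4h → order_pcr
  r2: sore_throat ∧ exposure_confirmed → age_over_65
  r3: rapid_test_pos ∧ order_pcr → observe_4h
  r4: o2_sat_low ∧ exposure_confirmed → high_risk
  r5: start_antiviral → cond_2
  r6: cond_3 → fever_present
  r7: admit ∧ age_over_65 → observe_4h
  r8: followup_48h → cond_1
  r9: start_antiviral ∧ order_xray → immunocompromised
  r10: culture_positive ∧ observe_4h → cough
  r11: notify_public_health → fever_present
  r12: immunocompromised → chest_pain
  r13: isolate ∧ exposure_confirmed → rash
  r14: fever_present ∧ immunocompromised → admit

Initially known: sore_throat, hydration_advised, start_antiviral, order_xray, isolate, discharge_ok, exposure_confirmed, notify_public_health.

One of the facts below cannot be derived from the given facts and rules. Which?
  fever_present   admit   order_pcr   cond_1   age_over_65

cond_1

[1] r2 [sore_throat ∧ exposure_confirmed → age_over_65]; r5 [start_antiviral → cond_2]; r9 [start_antiviral ∧ order_xray → immunocompromised]; r11 [notify_public_health → fever_present]; r13 [isolate ∧ exposure_confirmed → rash]. ⇒ new: age_over_65, cond_2, immunocompromised, fever_present, rash.
[2] r12 [immunocompromised → chest_pain]; r14 [fever_present ∧ immunocompromised → admit]. ⇒ new: chest_pain, admit.
[3] r7 [admit ∧ age_over_65 → observe_4h]. ⇒ new: observe_4h.
[4] r1 [observe_4h → order_pcr]. ⇒ new: order_pcr.
Derived: admit (round 2), order_pcr (round 4), fever_present (round 1), age_over_65 (round 1). cond_1 never appears in any round.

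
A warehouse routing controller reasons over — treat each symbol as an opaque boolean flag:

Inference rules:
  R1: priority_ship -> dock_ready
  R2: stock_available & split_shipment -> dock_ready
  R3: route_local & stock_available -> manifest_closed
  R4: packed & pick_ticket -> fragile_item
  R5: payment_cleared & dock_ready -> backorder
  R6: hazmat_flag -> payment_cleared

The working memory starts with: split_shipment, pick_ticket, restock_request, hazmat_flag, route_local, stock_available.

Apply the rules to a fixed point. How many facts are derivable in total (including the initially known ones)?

Round 1 — R2, R3, R6, derive dock_ready, manifest_closed, payment_cleared.
Round 2 — R5, derive backorder.
Closure: {backorder, dock_ready, hazmat_flag, manifest_closed, payment_cleared, pick_ticket, restock_request, route_local, split_shipment, stock_available} — 10 facts.

10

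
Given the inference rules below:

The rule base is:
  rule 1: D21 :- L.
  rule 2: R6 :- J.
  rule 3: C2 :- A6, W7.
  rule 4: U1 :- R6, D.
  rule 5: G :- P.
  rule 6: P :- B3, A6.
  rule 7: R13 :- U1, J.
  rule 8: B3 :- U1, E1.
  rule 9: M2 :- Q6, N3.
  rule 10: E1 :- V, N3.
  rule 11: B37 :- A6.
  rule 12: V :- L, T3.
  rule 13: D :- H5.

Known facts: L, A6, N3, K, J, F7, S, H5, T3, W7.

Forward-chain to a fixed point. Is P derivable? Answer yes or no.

yes

Round 1 fires rule 1, rule 2, rule 3, rule 11, rule 12, rule 13, giving D21, R6, C2, B37, V, D.
Round 2 fires rule 4, rule 10, giving U1, E1.
Round 3 fires rule 7, rule 8, giving R13, B3.
Round 4 fires rule 6, giving P.
Round 5 fires rule 5, giving G.
P appears in round 4, so it is derivable.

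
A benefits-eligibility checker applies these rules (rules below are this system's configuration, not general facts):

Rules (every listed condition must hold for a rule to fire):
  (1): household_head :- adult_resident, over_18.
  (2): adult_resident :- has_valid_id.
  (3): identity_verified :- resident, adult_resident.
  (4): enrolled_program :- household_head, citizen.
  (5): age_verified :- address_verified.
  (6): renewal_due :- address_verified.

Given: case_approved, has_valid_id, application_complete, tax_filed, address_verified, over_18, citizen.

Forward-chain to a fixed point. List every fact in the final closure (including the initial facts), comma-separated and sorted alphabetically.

[1] (2) [adult_resident :- has_valid_id.]; (5) [age_verified :- address_verified.]; (6) [renewal_due :- address_verified.]. ⇒ new: adult_resident, age_verified, renewal_due.
[2] (1) [household_head :- adult_resident, over_18.]. ⇒ new: household_head.
[3] (4) [enrolled_program :- household_head, citizen.]. ⇒ new: enrolled_program.

address_verified, adult_resident, age_verified, application_complete, case_approved, citizen, enrolled_program, has_valid_id, household_head, over_18, renewal_due, tax_filed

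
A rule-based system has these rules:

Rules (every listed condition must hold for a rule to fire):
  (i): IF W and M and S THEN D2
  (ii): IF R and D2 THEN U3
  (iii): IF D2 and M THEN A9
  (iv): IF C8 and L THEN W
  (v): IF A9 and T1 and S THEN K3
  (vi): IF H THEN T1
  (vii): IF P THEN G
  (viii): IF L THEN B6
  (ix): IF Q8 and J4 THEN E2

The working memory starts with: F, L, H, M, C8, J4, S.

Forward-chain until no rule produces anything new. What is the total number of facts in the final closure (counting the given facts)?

Round 1: (iv) [IF C8 and L THEN W]; (vi) [IF H THEN T1]; (viii) [IF L THEN B6]. New: W, T1, B6.
Round 2: (i) [IF W and M and S THEN D2]. New: D2.
Round 3: (iii) [IF D2 and M THEN A9]. New: A9.
Round 4: (v) [IF A9 and T1 and S THEN K3]. New: K3.
Closure: {A9, B6, C8, D2, F, H, J4, K3, L, M, S, T1, W} — 13 facts.

13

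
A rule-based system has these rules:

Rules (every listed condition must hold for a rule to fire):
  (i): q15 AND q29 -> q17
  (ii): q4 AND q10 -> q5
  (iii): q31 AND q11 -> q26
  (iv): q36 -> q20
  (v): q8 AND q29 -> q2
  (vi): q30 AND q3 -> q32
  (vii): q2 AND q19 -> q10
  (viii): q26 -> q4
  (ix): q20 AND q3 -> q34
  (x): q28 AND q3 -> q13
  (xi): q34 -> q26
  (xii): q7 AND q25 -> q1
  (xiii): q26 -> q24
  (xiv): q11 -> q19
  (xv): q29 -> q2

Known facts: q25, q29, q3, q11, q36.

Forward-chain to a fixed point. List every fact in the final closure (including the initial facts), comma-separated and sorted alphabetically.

[1] (iv) [q36 -> q20]; (xiv) [q11 -> q19]; (xv) [q29 -> q2]. ⇒ new: q20, q19, q2.
[2] (vii) [q2 AND q19 -> q10]; (ix) [q20 AND q3 -> q34]. ⇒ new: q10, q34.
[3] (xi) [q34 -> q26]. ⇒ new: q26.
[4] (viii) [q26 -> q4]; (xiii) [q26 -> q24]. ⇒ new: q4, q24.
[5] (ii) [q4 AND q10 -> q5]. ⇒ new: q5.

q10, q11, q19, q2, q20, q24, q25, q26, q29, q3, q34, q36, q4, q5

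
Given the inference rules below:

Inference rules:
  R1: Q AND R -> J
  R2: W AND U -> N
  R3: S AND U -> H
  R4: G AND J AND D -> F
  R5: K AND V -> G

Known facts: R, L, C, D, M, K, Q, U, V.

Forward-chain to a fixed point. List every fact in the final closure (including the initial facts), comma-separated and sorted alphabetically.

[1] R1 [Q AND R -> J]; R5 [K AND V -> G]. ⇒ new: J, G.
[2] R4 [G AND J AND D -> F]. ⇒ new: F.

C, D, F, G, J, K, L, M, Q, R, U, V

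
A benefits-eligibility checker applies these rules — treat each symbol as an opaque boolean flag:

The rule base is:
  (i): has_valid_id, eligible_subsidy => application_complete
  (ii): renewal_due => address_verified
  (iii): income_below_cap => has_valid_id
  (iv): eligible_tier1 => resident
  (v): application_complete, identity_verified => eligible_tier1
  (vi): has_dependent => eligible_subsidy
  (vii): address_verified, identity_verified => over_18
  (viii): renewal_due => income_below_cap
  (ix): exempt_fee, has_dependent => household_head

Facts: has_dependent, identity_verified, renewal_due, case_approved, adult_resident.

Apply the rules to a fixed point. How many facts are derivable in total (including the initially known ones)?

[1] (ii) [renewal_due => address_verified]; (vi) [has_dependent => eligible_subsidy]; (viii) [renewal_due => income_below_cap]. ⇒ new: address_verified, eligible_subsidy, income_below_cap.
[2] (iii) [income_below_cap => has_valid_id]; (vii) [address_verified, identity_verified => over_18]. ⇒ new: has_valid_id, over_18.
[3] (i) [has_valid_id, eligible_subsidy => application_complete]. ⇒ new: application_complete.
[4] (v) [application_complete, identity_verified => eligible_tier1]. ⇒ new: eligible_tier1.
[5] (iv) [eligible_tier1 => resident]. ⇒ new: resident.
Closure: {address_verified, adult_resident, application_complete, case_approved, eligible_subsidy, eligible_tier1, has_dependent, has_valid_id, identity_verified, income_below_cap, over_18, renewal_due, resident} — 13 facts.

13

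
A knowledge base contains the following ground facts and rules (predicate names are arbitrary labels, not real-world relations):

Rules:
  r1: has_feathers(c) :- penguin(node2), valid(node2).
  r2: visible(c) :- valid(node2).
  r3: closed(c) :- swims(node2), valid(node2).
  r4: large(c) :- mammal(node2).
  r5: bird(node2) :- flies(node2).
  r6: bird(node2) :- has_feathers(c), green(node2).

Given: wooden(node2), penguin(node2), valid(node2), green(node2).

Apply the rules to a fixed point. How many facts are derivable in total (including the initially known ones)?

7

Round 1: r1 [has_feathers(c) :- penguin(node2), valid(node2).]; r2 [visible(c) :- valid(node2).]. Adds has_feathers(c), visible(c).
Round 2: r6 [bird(node2) :- has_feathers(c), green(node2).]. Adds bird(node2).
Closure: {bird(node2), green(node2), has_feathers(c), penguin(node2), valid(node2), visible(c), wooden(node2)} — 7 facts.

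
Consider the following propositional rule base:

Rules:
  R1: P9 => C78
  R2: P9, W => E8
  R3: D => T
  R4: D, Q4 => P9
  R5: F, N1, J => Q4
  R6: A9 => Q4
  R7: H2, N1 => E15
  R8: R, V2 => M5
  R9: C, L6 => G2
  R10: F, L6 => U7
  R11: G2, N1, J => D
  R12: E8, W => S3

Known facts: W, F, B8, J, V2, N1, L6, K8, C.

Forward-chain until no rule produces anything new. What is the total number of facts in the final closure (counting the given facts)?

18

Round 1: R5 [F, N1, J => Q4]; R9 [C, L6 => G2]; R10 [F, L6 => U7]. New: Q4, G2, U7.
Round 2: R11 [G2, N1, J => D]. New: D.
Round 3: R3 [D => T]; R4 [D, Q4 => P9]. New: T, P9.
Round 4: R1 [P9 => C78]; R2 [P9, W => E8]. New: C78, E8.
Round 5: R12 [E8, W => S3]. New: S3.
Closure: {B8, C, C78, D, E8, F, G2, J, K8, L6, N1, P9, Q4, S3, T, U7, V2, W} — 18 facts.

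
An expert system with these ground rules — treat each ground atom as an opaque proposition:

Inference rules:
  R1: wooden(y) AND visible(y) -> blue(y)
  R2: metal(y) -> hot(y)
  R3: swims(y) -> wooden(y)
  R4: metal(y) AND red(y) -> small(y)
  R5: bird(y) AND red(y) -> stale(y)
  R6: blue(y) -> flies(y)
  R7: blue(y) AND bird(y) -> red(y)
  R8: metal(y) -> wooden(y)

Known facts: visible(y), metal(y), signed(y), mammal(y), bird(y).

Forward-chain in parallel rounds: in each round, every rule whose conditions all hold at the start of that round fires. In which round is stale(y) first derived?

Round 1 fires R2, R8, giving hot(y), wooden(y).
Round 2 fires R1, giving blue(y).
Round 3 fires R6, R7, giving flies(y), red(y).
Round 4 fires R4, R5, giving small(y), stale(y).
stale(y) first appears in round 4.

4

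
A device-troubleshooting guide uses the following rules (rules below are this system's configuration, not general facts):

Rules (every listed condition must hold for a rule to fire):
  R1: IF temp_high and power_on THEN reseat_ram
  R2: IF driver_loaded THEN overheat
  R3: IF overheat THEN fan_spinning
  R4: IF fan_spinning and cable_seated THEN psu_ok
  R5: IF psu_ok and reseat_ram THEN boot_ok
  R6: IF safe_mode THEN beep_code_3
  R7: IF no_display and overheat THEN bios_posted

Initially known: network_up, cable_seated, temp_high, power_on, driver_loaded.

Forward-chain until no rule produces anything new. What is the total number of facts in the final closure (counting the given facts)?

Round 1 fires R1, R2, giving reseat_ram, overheat.
Round 2 fires R3, giving fan_spinning.
Round 3 fires R4, giving psu_ok.
Round 4 fires R5, giving boot_ok.
Closure: {boot_ok, cable_seated, driver_loaded, fan_spinning, network_up, overheat, power_on, psu_ok, reseat_ram, temp_high} — 10 facts.

10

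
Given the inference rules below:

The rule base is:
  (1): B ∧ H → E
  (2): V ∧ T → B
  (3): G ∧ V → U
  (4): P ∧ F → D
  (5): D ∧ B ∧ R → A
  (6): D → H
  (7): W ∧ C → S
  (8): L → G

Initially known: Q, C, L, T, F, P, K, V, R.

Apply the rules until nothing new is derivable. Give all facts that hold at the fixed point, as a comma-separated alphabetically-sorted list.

Round 1: (2) [V ∧ T → B]; (4) [P ∧ F → D]; (8) [L → G]. New: B, D, G.
Round 2: (3) [G ∧ V → U]; (5) [D ∧ B ∧ R → A]; (6) [D → H]. New: U, A, H.
Round 3: (1) [B ∧ H → E]. New: E.

A, B, C, D, E, F, G, H, K, L, P, Q, R, T, U, V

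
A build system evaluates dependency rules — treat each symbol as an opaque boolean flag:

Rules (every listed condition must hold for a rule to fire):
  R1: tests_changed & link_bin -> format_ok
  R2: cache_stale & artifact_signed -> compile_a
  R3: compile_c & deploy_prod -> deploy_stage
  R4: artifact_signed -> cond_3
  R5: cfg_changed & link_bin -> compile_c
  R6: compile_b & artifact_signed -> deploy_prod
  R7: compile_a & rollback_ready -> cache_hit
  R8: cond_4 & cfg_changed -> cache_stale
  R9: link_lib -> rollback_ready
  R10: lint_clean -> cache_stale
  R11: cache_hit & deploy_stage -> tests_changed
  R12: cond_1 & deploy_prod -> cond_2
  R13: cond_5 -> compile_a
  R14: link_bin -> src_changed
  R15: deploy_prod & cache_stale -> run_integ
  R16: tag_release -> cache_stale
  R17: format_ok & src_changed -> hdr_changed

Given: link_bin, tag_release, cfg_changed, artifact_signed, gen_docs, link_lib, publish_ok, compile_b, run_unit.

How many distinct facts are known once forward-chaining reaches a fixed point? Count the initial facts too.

22

Round 1 — R4, R5, R6, R9, R14, R16, derive cond_3, compile_c, deploy_prod, rollback_ready, src_changed, cache_stale.
Round 2 — R2, R3, R15, derive compile_a, deploy_stage, run_integ.
Round 3 — R7, derive cache_hit.
Round 4 — R11, derive tests_changed.
Round 5 — R1, derive format_ok.
Round 6 — R17, derive hdr_changed.
Closure: {artifact_signed, cache_hit, cache_stale, cfg_changed, compile_a, compile_b, compile_c, cond_3, deploy_prod, deploy_stage, format_ok, gen_docs, hdr_changed, link_bin, link_lib, publish_ok, rollback_ready, run_integ, run_unit, src_changed, tag_release, tests_changed} — 22 facts.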